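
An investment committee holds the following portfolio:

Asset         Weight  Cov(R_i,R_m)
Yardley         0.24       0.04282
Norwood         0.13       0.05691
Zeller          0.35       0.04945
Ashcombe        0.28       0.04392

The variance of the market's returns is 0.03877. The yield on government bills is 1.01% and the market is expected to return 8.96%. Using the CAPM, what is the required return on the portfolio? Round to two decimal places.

10.71%

β_Yardley = 0.04282 / 0.03877 = 1.1045
β_Norwood = 0.05691 / 0.03877 = 1.4679
β_Zeller = 0.04945 / 0.03877 = 1.2755
β_Ashcombe = 0.04392 / 0.03877 = 1.1328
β_P = Σ w_i β_i = 0.24×1.1045 + 0.13×1.4679 + 0.35×1.2755 + 0.28×1.1328 = 1.2195
MRP = 8.96% − 1.01% = 7.95%
E(R_P) = R_f + β_P × MRP = 1.01% + 1.2195 × 7.95% = 10.71%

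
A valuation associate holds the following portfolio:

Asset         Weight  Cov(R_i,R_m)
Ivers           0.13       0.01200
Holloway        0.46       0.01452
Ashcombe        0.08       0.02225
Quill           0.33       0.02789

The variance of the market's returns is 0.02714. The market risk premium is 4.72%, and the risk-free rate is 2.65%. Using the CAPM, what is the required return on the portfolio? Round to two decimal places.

5.99%

β_Ivers = 0.01200 / 0.02714 = 0.4422
β_Holloway = 0.01452 / 0.02714 = 0.5350
β_Ashcombe = 0.02225 / 0.02714 = 0.8198
β_Quill = 0.02789 / 0.02714 = 1.0276
β_P = Σ w_i β_i = 0.13×0.4422 + 0.46×0.5350 + 0.08×0.8198 + 0.33×1.0276 = 0.7083
E(R_P) = R_f + β_P × MRP = 2.65% + 0.7083 × 4.72% = 5.99%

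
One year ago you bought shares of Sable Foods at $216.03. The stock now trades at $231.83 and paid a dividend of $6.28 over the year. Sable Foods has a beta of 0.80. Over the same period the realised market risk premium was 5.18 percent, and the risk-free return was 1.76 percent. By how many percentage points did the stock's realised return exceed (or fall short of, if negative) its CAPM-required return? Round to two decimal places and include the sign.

Realised HPR = (P1 + D1 − P0) / P0 = (231.83 + 6.28 − 216.03) / 216.03 = 22.08 / 216.03 = 10.2208%
CAPM required = R_f + β·MRP = 1.76% + 0.80 × 5.18% = 5.9040%
α = realised − required = 10.2208% − 5.9040% = +4.32%

+4.32%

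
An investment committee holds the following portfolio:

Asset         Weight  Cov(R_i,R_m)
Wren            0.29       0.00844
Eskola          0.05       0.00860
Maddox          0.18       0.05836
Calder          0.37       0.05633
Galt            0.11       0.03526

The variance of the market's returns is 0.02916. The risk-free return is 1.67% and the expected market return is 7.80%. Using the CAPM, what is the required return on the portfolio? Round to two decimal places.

β_Wren = 0.00844 / 0.02916 = 0.2894
β_Eskola = 0.00860 / 0.02916 = 0.2949
β_Maddox = 0.05836 / 0.02916 = 2.0014
β_Calder = 0.05633 / 0.02916 = 1.9318
β_Galt = 0.03526 / 0.02916 = 1.2092
β_P = Σ w_i β_i = 0.29×0.2894 + 0.05×0.2949 + 0.18×2.0014 + 0.37×1.9318 + 0.11×1.2092 = 1.3067
MRP = 7.80% − 1.67% = 6.13%
E(R_P) = R_f + β_P × MRP = 1.67% + 1.3067 × 6.13% = 9.68%

9.68%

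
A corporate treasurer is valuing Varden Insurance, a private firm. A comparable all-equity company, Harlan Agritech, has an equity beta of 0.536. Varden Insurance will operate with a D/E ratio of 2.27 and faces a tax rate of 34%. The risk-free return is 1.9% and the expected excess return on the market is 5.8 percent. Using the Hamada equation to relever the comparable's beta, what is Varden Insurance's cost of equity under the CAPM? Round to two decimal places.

β_L = β_U × [1 + (1 − t)(D/E)] = 0.536 × [1 + (1 − 0.34) × 2.27]
    = 0.536 × [1 + 0.66 × 2.27] = 0.536 × 2.4982 = 1.3390
E(R) = R_f + β_L × MRP = 1.9% + 1.3390 × 5.8% = 9.67%

9.67%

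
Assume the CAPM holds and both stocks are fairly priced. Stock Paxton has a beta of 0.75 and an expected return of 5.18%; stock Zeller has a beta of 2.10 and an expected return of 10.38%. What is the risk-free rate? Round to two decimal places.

Both satisfy E(R) = R_f + β·MRP, so the slope of the SML is
MRP = (10.38% − 5.18%) / (2.10 − 0.75) = 5.20% / 1.35 = 3.8519%
R_f = E(R_Paxton) − β_Paxton·MRP = 5.18% − 0.75 × 3.8519% = 2.2911%

2.29%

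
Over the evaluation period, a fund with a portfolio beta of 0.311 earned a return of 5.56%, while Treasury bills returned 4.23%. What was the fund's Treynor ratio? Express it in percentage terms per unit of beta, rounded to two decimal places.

4.28%

Treynor = (R_P − R_f) / β_P = (5.56% − 4.23%) / 0.3110 = 1.33% / 0.3110 = 4.28%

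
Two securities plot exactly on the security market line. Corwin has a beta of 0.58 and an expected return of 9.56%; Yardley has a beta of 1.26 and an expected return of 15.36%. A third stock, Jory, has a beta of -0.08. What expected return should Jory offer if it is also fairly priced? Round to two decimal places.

MRP (SML slope) = (15.36% − 9.56%) / (1.26 − 0.58) = 5.80% / 0.68 = 8.5294%
R_f (intercept) = 9.56% − 0.58 × 8.5294% = 4.6129%
E(R_Jory) = R_f + β × MRP = 4.6129% + -0.08 × 8.5294% = 3.93%

3.93%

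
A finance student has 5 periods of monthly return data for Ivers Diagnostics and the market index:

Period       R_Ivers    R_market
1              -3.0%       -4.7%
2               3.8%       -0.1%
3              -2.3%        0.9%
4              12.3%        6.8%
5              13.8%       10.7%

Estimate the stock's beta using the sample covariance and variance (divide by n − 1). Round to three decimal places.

Mean R_i = (-3.0 + 3.8 − 2.3 + 12.3 + 13.8) / 5 = 4.9200%
Mean R_m = (-4.7 − 0.1 + 0.9 + 6.8 + 10.7) / 5 = 2.7200%
Σ(R_i − R̄_i)(R_m − R̄_m) = 176.0380  ⇒  Cov = 176.0380 / 4 = 44.0095
Σ(R_m − R̄_m)² = 146.6480  ⇒  Var(R_m) = 146.6480 / 4 = 36.6620
β = Cov / Var(R_m) = 44.0095 / 36.6620 = 1.2004

1.200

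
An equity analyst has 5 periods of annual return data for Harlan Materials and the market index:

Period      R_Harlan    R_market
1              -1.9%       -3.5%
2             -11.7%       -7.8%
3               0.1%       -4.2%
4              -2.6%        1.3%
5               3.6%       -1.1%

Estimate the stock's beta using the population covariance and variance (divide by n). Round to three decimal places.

1.109

Mean R_i = (-1.9 − 11.7 + 0.1 − 2.6 + 3.6) / 5 = -2.5000%
Mean R_m = (-3.5 − 7.8 − 4.2 + 1.3 − 1.1) / 5 = -3.0600%
Σ(R_i − R̄_i)(R_m − R̄_m) = 51.9000  ⇒  Cov = 51.9000 / 5 = 10.3800
Σ(R_m − R̄_m)² = 46.8120  ⇒  Var(R_m) = 46.8120 / 5 = 9.3624
β = Cov / Var(R_m) = 10.3800 / 9.3624 = 1.1087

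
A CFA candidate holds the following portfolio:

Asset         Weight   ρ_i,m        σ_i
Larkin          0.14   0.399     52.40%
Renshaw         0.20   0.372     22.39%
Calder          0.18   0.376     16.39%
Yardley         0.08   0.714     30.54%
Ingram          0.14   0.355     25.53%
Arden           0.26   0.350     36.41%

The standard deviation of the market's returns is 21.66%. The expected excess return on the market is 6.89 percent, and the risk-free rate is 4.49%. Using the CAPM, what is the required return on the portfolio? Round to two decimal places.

8.32%

β_Larkin = 0.399 × 52.40% / 21.66% = 0.9653
β_Renshaw = 0.372 × 22.39% / 21.66% = 0.3845
β_Calder = 0.376 × 16.39% / 21.66% = 0.2845
β_Yardley = 0.714 × 30.54% / 21.66% = 1.0067
β_Ingram = 0.355 × 25.53% / 21.66% = 0.4184
β_Arden = 0.350 × 36.41% / 21.66% = 0.5883
β_P = Σ w_i β_i = 0.14×0.9653 + 0.20×0.3845 + 0.18×0.2845 + 0.08×1.0067 + 0.14×0.4184 + 0.26×0.5883 = 0.5553
E(R_P) = R_f + β_P × MRP = 4.49% + 0.5553 × 6.89% = 8.32%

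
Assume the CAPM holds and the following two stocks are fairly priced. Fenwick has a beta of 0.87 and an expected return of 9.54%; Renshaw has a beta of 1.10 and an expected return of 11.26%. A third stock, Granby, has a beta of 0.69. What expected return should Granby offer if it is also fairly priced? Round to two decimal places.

8.19%

MRP (SML slope) = (11.26% − 9.54%) / (1.10 − 0.87) = 1.72% / 0.23 = 7.4783%
R_f (intercept) = 9.54% − 0.87 × 7.4783% = 3.0339%
E(R_Granby) = R_f + β × MRP = 3.0339% + 0.69 × 7.4783% = 8.19%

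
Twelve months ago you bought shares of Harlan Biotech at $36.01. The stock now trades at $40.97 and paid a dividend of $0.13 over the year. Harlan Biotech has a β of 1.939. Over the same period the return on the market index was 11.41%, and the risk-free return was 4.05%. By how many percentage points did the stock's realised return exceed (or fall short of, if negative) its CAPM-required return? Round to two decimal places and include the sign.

Realised HPR = (P1 + D1 − P0) / P0 = (40.97 + 0.13 − 36.01) / 36.01 = 5.09 / 36.01 = 14.1350%
MRP = 11.41% − 4.05% = 7.36%
CAPM required = R_f + β·MRP = 4.05% + 1.939 × 7.36% = 18.32104%
α = realised − required = 14.1350% − 18.32104% = -4.19%

-4.19%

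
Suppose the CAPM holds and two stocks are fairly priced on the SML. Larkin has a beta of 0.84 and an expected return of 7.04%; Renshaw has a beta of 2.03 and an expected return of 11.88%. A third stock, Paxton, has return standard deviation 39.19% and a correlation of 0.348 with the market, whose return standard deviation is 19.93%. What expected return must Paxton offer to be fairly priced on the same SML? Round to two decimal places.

6.41%

MRP = (11.88% − 7.04%) / (2.03 − 0.84) = 4.0672%
R_f = 7.04% − 0.84 × 4.0672% = 3.6236%
β_Paxton = ρ·σ_i/σ_m = 0.348 × 39.19 / 19.93 = 0.6843
E(R_Paxton) = R_f + β × MRP = 3.6236% + 0.6843 × 4.0672% = 6.41%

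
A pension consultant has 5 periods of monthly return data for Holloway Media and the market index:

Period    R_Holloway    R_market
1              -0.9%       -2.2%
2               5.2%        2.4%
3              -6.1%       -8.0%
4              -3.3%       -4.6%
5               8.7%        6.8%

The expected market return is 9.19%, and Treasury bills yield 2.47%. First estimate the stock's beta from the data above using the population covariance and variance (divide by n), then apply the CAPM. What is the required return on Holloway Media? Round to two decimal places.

9.48%

Mean R_i = (-0.9 + 5.2 − 6.1 − 3.3 + 8.7) / 5 = 0.7200%
Mean R_m = (-2.2 + 2.4 − 8.0 − 4.6 + 6.8) / 5 = -1.1200%
Σ(R_i − R̄_i)(R_m − R̄_m) = 141.6320  ⇒  Cov = 141.6320 / 5 = 28.3264
Σ(R_m − R̄_m)² = 135.7280  ⇒  Var(R_m) = 135.7280 / 5 = 27.1456
β = Cov / Var(R_m) = 28.3264 / 27.1456 = 1.0435
MRP = 9.19% − 2.47% = 6.72%
E(R) = R_f + β × MRP = 2.47% + 1.0435 × 6.72% = 9.48%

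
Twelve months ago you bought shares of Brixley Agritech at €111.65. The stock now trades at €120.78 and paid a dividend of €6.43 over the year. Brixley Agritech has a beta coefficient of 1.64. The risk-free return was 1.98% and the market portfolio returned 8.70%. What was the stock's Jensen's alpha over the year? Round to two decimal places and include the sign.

+0.94%

Realised HPR = (P1 + D1 − P0) / P0 = (120.78 + 6.43 − 111.65) / 111.65 = 15.56 / 111.65 = 13.9364%
MRP = 8.70% − 1.98% = 6.72%
CAPM required = R_f + β·MRP = 1.98% + 1.64 × 6.72% = 13.0008%
α = realised − required = 13.9364% − 13.0008% = +0.94%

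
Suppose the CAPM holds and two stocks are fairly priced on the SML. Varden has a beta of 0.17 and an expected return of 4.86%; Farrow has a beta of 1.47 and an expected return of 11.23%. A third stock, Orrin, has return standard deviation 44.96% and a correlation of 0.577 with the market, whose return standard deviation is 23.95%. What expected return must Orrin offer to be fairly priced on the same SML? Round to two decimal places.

9.33%

MRP = (11.23% − 4.86%) / (1.47 − 0.17) = 4.9000%
R_f = 4.86% − 0.17 × 4.9000% = 4.0270%
β_Orrin = ρ·σ_i/σ_m = 0.577 × 44.96 / 23.95 = 1.0832
E(R_Orrin) = R_f + β × MRP = 4.0270% + 1.0832 × 4.9000% = 9.33%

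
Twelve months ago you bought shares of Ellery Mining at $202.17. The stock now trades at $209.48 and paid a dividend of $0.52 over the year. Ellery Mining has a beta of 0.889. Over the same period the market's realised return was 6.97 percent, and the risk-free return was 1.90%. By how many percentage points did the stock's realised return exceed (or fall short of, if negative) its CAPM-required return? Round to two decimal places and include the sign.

-2.53%

Realised HPR = (P1 + D1 − P0) / P0 = (209.48 + 0.52 − 202.17) / 202.17 = 7.83 / 202.17 = 3.8730%
MRP = 6.97% − 1.90% = 5.07%
CAPM required = R_f + β·MRP = 1.90% + 0.889 × 5.07% = 6.40723%
α = realised − required = 3.8730% − 6.40723% = -2.53%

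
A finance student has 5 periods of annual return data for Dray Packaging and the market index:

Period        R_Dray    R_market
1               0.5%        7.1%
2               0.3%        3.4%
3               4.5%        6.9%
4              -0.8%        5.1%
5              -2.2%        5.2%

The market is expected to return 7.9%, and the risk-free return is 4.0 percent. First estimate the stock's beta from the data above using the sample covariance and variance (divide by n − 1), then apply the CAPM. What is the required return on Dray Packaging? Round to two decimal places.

7.13%

Mean R_i = (0.5 + 0.3 + 4.5 − 0.8 − 2.2) / 5 = 0.4600%
Mean R_m = (7.1 + 3.4 + 6.9 + 5.1 + 5.2) / 5 = 5.5400%
Σ(R_i − R̄_i)(R_m − R̄_m) = 7.3580  ⇒  Cov = 7.3580 / 4 = 1.8395
Σ(R_m − R̄_m)² = 9.1720  ⇒  Var(R_m) = 9.1720 / 4 = 2.2930
β = Cov / Var(R_m) = 1.8395 / 2.2930 = 0.8022
MRP = 7.9% − 4.0% = 3.90%
E(R) = R_f + β × MRP = 4.0% + 0.8022 × 3.9% = 7.13%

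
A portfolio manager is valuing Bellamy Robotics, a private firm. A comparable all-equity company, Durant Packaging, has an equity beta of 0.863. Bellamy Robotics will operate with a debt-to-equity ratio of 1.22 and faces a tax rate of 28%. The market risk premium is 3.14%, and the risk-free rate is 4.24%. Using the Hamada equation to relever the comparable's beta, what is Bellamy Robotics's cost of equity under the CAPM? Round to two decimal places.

9.33%

β_L = β_U × [1 + (1 − t)(D/E)] = 0.863 × [1 + (1 − 0.28) × 1.22]
    = 0.863 × [1 + 0.72 × 1.22] = 0.863 × 1.8784 = 1.6211
E(R) = R_f + β_L × MRP = 4.24% + 1.6211 × 3.14% = 9.33%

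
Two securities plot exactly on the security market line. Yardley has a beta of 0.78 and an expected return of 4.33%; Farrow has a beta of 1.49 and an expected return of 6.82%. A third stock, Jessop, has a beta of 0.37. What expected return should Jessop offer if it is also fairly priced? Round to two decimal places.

2.89%

MRP (SML slope) = (6.82% − 4.33%) / (1.49 − 0.78) = 2.49% / 0.71 = 3.5070%
R_f (intercept) = 4.33% − 0.78 × 3.5070% = 1.5945%
E(R_Jessop) = R_f + β × MRP = 1.5945% + 0.37 × 3.5070% = 2.89%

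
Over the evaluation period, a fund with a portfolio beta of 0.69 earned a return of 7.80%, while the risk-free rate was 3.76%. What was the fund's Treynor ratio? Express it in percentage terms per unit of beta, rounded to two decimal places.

Treynor = (R_P − R_f) / β_P = (7.80% − 3.76%) / 0.6900 = 4.04% / 0.6900 = 5.86%

5.86%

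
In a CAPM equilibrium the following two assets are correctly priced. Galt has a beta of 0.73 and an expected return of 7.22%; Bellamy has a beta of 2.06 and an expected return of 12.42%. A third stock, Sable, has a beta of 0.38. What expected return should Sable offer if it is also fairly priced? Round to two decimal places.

5.85%

MRP (SML slope) = (12.42% − 7.22%) / (2.06 − 0.73) = 5.20% / 1.33 = 3.9098%
R_f (intercept) = 7.22% − 0.73 × 3.9098% = 4.3658%
E(R_Sable) = R_f + β × MRP = 4.3658% + 0.38 × 3.9098% = 5.85%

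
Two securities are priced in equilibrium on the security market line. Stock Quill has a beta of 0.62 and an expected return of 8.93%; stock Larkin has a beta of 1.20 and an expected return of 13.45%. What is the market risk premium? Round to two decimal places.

Both satisfy E(R) = R_f + β·MRP, so the slope of the SML is
MRP = (13.45% − 8.93%) / (1.20 − 0.62) = 4.52% / 0.58 = 7.7931%

7.79%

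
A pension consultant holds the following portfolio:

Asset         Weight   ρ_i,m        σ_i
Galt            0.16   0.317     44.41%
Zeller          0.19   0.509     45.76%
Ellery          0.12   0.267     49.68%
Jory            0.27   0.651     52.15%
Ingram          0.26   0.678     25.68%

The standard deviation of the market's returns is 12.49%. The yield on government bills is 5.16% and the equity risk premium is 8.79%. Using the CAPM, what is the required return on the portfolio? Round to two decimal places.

20.62%

β_Galt = 0.317 × 44.41% / 12.49% = 1.1271
β_Zeller = 0.509 × 45.76% / 12.49% = 1.8648
β_Ellery = 0.267 × 49.68% / 12.49% = 1.0620
β_Jory = 0.651 × 52.15% / 12.49% = 2.7181
β_Ingram = 0.678 × 25.68% / 12.49% = 1.3940
β_P = Σ w_i β_i = 0.16×1.1271 + 0.19×1.8648 + 0.12×1.0620 + 0.27×2.7181 + 0.26×1.3940 = 1.7584
E(R_P) = R_f + β_P × MRP = 5.16% + 1.7584 × 8.79% = 20.62%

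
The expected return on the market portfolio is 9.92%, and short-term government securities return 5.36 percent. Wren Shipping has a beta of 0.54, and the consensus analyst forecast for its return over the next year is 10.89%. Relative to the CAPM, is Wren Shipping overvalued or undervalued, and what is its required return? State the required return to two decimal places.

Undervalued; required return 7.82%

MRP = 9.92% − 5.36% = 4.56%
Required return = R_f + β·MRP = 5.36% + 0.54 × 4.56% = 7.82%
Forecast 10.89% > required 7.82% → the stock plots above the SML → undervalued.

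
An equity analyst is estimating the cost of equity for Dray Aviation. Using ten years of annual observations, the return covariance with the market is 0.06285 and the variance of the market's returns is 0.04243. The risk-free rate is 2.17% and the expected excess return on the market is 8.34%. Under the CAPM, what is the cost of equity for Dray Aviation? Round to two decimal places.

14.52%

β = Cov(R_i, R_m) / Var(R_m) = 0.06285 / 0.04243 = 1.4813
E(R) = R_f + β × MRP = 2.17% + 1.4813 × 8.34% = 14.52%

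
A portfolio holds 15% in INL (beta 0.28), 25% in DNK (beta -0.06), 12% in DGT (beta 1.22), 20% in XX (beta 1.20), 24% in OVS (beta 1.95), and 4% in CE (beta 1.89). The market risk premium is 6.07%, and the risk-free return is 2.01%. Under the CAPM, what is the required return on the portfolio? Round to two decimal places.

7.82%

β_P = Σ w_i β_i = 0.15×0.28 + 0.25×-0.06 + 0.12×1.22 + 0.20×1.20 + 0.24×1.95 + 0.04×1.89 = 0.9570
E(R_P) = R_f + β_P × MRP = 2.01% + 0.9570 × 6.07% = 7.82%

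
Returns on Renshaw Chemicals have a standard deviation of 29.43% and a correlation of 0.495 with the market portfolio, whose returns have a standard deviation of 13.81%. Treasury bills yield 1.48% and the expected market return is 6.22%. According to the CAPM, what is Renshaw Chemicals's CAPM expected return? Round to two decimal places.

β = ρ × σ_i / σ_m = 0.495 × 29.43% / 13.81% = 1.0549
MRP = 6.22% − 1.48% = 4.74%
E(R) = 1.48% + 1.0549 × 4.74% = 6.48%

6.48%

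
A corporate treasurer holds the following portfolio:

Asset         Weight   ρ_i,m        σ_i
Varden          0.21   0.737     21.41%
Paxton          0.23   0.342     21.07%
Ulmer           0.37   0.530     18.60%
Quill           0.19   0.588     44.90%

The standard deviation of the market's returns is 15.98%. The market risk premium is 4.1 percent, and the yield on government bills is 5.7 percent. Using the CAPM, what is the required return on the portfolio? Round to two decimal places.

β_Varden = 0.737 × 21.41% / 15.98% = 0.9874
β_Paxton = 0.342 × 21.07% / 15.98% = 0.4509
β_Ulmer = 0.530 × 18.60% / 15.98% = 0.6169
β_Quill = 0.588 × 44.90% / 15.98% = 1.6521
β_P = Σ w_i β_i = 0.21×0.9874 + 0.23×0.4509 + 0.37×0.6169 + 0.19×1.6521 = 0.8532
E(R_P) = R_f + β_P × MRP = 5.7% + 0.8532 × 4.1% = 9.20%

9.20%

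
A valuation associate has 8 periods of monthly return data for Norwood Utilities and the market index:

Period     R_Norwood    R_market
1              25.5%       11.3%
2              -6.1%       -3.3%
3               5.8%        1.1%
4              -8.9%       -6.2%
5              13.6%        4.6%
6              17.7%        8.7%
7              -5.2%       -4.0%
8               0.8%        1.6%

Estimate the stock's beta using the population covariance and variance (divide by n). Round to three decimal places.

1.979

Mean R_i = (25.5 − 6.1 + 5.8 − 8.9 + 13.6 + 17.7 − 5.2 + 0.8) / 8 = 5.4000%
Mean R_m = (11.3 − 3.3 + 1.1 − 6.2 + 4.6 + 8.7 − 4.0 + 1.6) / 8 = 1.7250%
Σ(R_i − R̄_i)(R_m − R̄_m) = 533.9500  ⇒  Cov = 533.9500 / 8 = 66.7438
Σ(R_m − R̄_m)² = 269.8350  ⇒  Var(R_m) = 269.8350 / 8 = 33.7294
β = Cov / Var(R_m) = 66.7438 / 33.7294 = 1.9788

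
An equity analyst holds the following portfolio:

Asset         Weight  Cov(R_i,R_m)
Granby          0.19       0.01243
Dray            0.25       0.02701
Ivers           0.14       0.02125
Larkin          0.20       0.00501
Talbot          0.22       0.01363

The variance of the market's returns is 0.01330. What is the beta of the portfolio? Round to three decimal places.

β_Granby = 0.01243 / 0.01330 = 0.9346
β_Dray = 0.02701 / 0.01330 = 2.0308
β_Ivers = 0.02125 / 0.01330 = 1.5977
β_Larkin = 0.00501 / 0.01330 = 0.3767
β_Talbot = 0.01363 / 0.01330 = 1.0248
β_P = Σ w_i β_i = 0.19×0.9346 + 0.25×2.0308 + 0.14×1.5977 + 0.20×0.3767 + 0.22×1.0248 = 1.2097

1.210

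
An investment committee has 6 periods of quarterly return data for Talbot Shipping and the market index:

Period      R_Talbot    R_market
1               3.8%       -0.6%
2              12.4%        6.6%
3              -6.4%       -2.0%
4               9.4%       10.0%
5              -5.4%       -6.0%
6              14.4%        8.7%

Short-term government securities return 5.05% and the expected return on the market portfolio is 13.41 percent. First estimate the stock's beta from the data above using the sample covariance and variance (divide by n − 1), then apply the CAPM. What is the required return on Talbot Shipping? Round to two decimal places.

Mean R_i = (3.8 + 12.4 − 6.4 + 9.4 − 5.4 + 14.4) / 6 = 4.7000%
Mean R_m = (-0.6 + 6.6 − 2.0 + 10.0 − 6.0 + 8.7) / 6 = 2.7833%
Σ(R_i − R̄_i)(R_m − R̄_m) = 265.5500  ⇒  Cov = 265.5500 / 5 = 53.1100
Σ(R_m − R̄_m)² = 213.1283  ⇒  Var(R_m) = 213.1283 / 5 = 42.6257
β = Cov / Var(R_m) = 53.1100 / 42.6257 = 1.2460
MRP = 13.41% − 5.05% = 8.36%
E(R) = R_f + β × MRP = 5.05% + 1.2460 × 8.36% = 15.47%

15.47%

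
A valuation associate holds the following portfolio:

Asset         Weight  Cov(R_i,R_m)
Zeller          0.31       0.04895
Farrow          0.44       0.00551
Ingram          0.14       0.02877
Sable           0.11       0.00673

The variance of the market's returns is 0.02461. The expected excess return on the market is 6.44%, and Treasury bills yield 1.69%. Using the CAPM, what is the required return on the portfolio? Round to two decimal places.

β_Zeller = 0.04895 / 0.02461 = 1.9890
β_Farrow = 0.00551 / 0.02461 = 0.2239
β_Ingram = 0.02877 / 0.02461 = 1.1690
β_Sable = 0.00673 / 0.02461 = 0.2735
β_P = Σ w_i β_i = 0.31×1.9890 + 0.44×0.2239 + 0.14×1.1690 + 0.11×0.2735 = 0.9089
E(R_P) = R_f + β_P × MRP = 1.69% + 0.9089 × 6.44% = 7.54%

7.54%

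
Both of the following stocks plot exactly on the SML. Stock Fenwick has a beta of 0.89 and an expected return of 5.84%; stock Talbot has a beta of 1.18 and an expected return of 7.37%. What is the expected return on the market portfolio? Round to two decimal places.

Both satisfy E(R) = R_f + β·MRP, so the slope of the SML is
MRP = (7.37% − 5.84%) / (1.18 − 0.89) = 1.53% / 0.29 = 5.2759%
R_f = E(R_Fenwick) − β_Fenwick·MRP = 5.84% − 0.89 × 5.2759% = 1.1444%
E(R_m) = R_f + MRP = 1.1444% + 5.2759% = 6.42%

6.42%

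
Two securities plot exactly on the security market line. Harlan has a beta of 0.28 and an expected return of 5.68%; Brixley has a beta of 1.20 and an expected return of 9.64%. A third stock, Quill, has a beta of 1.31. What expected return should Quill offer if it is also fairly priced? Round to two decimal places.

10.11%

MRP (SML slope) = (9.64% − 5.68%) / (1.20 − 0.28) = 3.96% / 0.92 = 4.3043%
R_f (intercept) = 5.68% − 0.28 × 4.3043% = 4.4748%
E(R_Quill) = R_f + β × MRP = 4.4748% + 1.31 × 4.3043% = 10.11%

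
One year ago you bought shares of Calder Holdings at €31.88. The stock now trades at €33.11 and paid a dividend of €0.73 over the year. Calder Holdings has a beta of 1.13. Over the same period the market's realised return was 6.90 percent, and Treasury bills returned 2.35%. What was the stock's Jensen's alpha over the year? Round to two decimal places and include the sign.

Realised HPR = (P1 + D1 − P0) / P0 = (33.11 + 0.73 − 31.88) / 31.88 = 1.96 / 31.88 = 6.1481%
MRP = 6.90% − 2.35% = 4.55%
CAPM required = R_f + β·MRP = 2.35% + 1.13 × 4.55% = 7.4915%
α = realised − required = 6.1481% − 7.4915% = -1.34%

-1.34%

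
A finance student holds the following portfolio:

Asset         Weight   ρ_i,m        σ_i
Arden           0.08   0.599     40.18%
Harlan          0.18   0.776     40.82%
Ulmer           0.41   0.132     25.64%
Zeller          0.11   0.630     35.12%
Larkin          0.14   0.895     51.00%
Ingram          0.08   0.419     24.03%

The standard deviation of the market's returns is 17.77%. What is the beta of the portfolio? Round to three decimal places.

β_Arden = 0.599 × 40.18% / 17.77% = 1.3544
β_Harlan = 0.776 × 40.82% / 17.77% = 1.7826
β_Ulmer = 0.132 × 25.64% / 17.77% = 0.1905
β_Zeller = 0.630 × 35.12% / 17.77% = 1.2451
β_Larkin = 0.895 × 51.00% / 17.77% = 2.5687
β_Ingram = 0.419 × 24.03% / 17.77% = 0.5666
β_P = Σ w_i β_i = 0.08×1.3544 + 0.18×1.7826 + 0.41×0.1905 + 0.11×1.2451 + 0.14×2.5687 + 0.08×0.5666 = 1.0492

1.049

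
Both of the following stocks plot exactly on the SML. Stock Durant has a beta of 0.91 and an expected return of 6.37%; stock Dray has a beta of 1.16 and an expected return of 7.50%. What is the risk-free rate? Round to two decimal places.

Both satisfy E(R) = R_f + β·MRP, so the slope of the SML is
MRP = (7.50% − 6.37%) / (1.16 − 0.91) = 1.13% / 0.25 = 4.5200%
R_f = E(R_Durant) − β_Durant·MRP = 6.37% − 0.91 × 4.5200% = 2.2568%

2.26%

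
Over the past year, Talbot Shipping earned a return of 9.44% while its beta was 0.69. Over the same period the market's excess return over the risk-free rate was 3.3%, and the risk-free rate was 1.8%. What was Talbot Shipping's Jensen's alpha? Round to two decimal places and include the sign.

CAPM benchmark = R_f + β(R_m − R_f) = 1.8% + 0.69 × 3.3% = 4.0770%
α = actual − benchmark = 9.44% − 4.0770% = +5.36%

+5.36%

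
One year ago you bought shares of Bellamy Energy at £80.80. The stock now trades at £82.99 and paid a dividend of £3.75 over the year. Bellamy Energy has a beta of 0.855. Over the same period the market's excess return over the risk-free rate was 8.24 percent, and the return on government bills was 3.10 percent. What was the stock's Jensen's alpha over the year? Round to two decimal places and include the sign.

-2.79%

Realised HPR = (P1 + D1 − P0) / P0 = (82.99 + 3.75 − 80.80) / 80.80 = 5.94 / 80.80 = 7.3515%
CAPM required = R_f + β·MRP = 3.10% + 0.855 × 8.24% = 10.14520%
α = realised − required = 7.3515% − 10.14520% = -2.79%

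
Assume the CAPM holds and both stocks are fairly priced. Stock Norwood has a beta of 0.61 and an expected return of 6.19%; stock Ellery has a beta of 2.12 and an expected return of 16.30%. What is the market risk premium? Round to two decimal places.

6.70%

Both satisfy E(R) = R_f + β·MRP, so the slope of the SML is
MRP = (16.30% − 6.19%) / (2.12 − 0.61) = 10.11% / 1.51 = 6.6954%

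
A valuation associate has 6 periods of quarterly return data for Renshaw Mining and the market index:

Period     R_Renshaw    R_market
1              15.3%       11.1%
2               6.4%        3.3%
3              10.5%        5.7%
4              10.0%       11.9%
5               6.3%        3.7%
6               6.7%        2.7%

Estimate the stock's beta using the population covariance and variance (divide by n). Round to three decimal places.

0.694

Mean R_i = (15.3 + 6.4 + 10.5 + 10.0 + 6.3 + 6.7) / 6 = 9.2000%
Mean R_m = (11.1 + 3.3 + 5.7 + 11.9 + 3.7 + 2.7) / 6 = 6.4000%
Σ(R_i − R̄_i)(R_m − R̄_m) = 57.9200  ⇒  Cov = 57.9200 / 6 = 9.6533
Σ(R_m − R̄_m)² = 83.4200  ⇒  Var(R_m) = 83.4200 / 6 = 13.9033
β = Cov / Var(R_m) = 9.6533 / 13.9033 = 0.6943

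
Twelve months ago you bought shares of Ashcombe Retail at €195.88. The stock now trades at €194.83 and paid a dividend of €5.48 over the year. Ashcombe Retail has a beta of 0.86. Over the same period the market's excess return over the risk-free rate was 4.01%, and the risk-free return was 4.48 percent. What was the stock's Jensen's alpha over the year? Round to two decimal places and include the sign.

-5.67%

Realised HPR = (P1 + D1 − P0) / P0 = (194.83 + 5.48 − 195.88) / 195.88 = 4.43 / 195.88 = 2.2616%
CAPM required = R_f + β·MRP = 4.48% + 0.86 × 4.01% = 7.9286%
α = realised − required = 2.2616% − 7.9286% = -5.67%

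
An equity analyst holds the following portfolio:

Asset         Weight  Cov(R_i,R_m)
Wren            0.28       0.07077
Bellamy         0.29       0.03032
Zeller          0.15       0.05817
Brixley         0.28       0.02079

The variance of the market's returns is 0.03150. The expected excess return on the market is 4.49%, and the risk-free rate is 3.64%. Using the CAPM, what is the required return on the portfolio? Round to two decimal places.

9.79%

β_Wren = 0.07077 / 0.03150 = 2.2467
β_Bellamy = 0.03032 / 0.03150 = 0.9625
β_Zeller = 0.05817 / 0.03150 = 1.8467
β_Brixley = 0.02079 / 0.03150 = 0.6600
β_P = Σ w_i β_i = 0.28×2.2467 + 0.29×0.9625 + 0.15×1.8467 + 0.28×0.6600 = 1.3700
E(R_P) = R_f + β_P × MRP = 3.64% + 1.3700 × 4.49% = 9.79%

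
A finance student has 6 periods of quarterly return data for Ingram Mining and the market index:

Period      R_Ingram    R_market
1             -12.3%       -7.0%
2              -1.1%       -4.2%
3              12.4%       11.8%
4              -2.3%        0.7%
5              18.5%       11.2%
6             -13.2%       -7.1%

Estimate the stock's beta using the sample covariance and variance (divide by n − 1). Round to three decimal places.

Mean R_i = (-12.3 − 1.1 + 12.4 − 2.3 + 18.5 − 13.2) / 6 = 0.3333%
Mean R_m = (-7.0 − 4.2 + 11.8 + 0.7 + 11.2 − 7.1) / 6 = 0.9000%
Σ(R_i − R̄_i)(R_m − R̄_m) = 534.5500  ⇒  Cov = 534.5500 / 5 = 106.9100
Σ(R_m − R̄_m)² = 377.3600  ⇒  Var(R_m) = 377.3600 / 5 = 75.4720
β = Cov / Var(R_m) = 106.9100 / 75.4720 = 1.4166

1.417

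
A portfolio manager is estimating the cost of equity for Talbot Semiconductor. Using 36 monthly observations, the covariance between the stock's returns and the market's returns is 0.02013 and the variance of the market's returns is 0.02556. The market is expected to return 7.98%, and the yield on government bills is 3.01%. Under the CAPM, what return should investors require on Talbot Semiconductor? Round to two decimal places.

6.92%

β = Cov(R_i, R_m) / Var(R_m) = 0.02013 / 0.02556 = 0.7876
MRP = 7.98% − 3.01% = 4.97%
E(R) = R_f + β × MRP = 3.01% + 0.7876 × 4.97% = 6.92%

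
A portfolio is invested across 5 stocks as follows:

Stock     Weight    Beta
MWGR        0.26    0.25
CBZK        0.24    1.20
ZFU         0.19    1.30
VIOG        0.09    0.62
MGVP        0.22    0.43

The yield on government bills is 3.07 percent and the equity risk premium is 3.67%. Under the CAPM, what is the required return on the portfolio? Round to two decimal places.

β_P = Σ w_i β_i = 0.26×0.25 + 0.24×1.20 + 0.19×1.30 + 0.09×0.62 + 0.22×0.43 = 0.7504
E(R_P) = R_f + β_P × MRP = 3.07% + 0.7504 × 3.67% = 5.82%

5.82%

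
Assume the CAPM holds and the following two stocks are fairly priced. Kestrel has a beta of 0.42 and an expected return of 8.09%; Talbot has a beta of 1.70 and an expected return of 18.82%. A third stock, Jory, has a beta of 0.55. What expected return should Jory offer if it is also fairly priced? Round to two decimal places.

MRP (SML slope) = (18.82% − 8.09%) / (1.70 − 0.42) = 10.73% / 1.28 = 8.3828%
R_f (intercept) = 8.09% − 0.42 × 8.3828% = 4.5692%
E(R_Jory) = R_f + β × MRP = 4.5692% + 0.55 × 8.3828% = 9.18%

9.18%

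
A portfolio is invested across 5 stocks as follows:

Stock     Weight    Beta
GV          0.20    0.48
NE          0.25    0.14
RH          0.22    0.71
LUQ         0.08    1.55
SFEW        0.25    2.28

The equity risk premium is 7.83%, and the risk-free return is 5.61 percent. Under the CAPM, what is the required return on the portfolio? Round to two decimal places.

13.29%

β_P = Σ w_i β_i = 0.20×0.48 + 0.25×0.14 + 0.22×0.71 + 0.08×1.55 + 0.25×2.28 = 0.9812
E(R_P) = R_f + β_P × MRP = 5.61% + 0.9812 × 7.83% = 13.29%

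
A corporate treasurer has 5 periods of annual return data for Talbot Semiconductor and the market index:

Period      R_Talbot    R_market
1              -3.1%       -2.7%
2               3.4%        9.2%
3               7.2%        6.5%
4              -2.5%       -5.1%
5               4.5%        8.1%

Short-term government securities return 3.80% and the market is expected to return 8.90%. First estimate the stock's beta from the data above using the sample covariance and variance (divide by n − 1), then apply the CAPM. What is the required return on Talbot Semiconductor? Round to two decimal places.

6.87%

Mean R_i = (-3.1 + 3.4 + 7.2 − 2.5 + 4.5) / 5 = 1.9000%
Mean R_m = (-2.7 + 9.2 + 6.5 − 5.1 + 8.1) / 5 = 3.2000%
Σ(R_i − R̄_i)(R_m − R̄_m) = 105.2500  ⇒  Cov = 105.2500 / 4 = 26.3125
Σ(R_m − R̄_m)² = 174.6000  ⇒  Var(R_m) = 174.6000 / 4 = 43.6500
β = Cov / Var(R_m) = 26.3125 / 43.6500 = 0.6028
MRP = 8.90% − 3.80% = 5.10%
E(R) = R_f + β × MRP = 3.80% + 0.6028 × 5.10% = 6.87%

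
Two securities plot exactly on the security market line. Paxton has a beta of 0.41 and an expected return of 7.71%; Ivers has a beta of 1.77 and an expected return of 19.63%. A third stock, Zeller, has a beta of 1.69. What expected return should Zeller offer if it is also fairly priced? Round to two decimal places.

MRP (SML slope) = (19.63% − 7.71%) / (1.77 − 0.41) = 11.92% / 1.36 = 8.7647%
R_f (intercept) = 7.71% − 0.41 × 8.7647% = 4.1165%
E(R_Zeller) = R_f + β × MRP = 4.1165% + 1.69 × 8.7647% = 18.93%

18.93%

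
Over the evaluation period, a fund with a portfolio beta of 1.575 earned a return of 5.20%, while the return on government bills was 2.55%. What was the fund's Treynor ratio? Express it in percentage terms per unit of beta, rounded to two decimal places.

1.68%

Treynor = (R_P − R_f) / β_P = (5.20% − 2.55%) / 1.5750 = 2.65% / 1.5750 = 1.68%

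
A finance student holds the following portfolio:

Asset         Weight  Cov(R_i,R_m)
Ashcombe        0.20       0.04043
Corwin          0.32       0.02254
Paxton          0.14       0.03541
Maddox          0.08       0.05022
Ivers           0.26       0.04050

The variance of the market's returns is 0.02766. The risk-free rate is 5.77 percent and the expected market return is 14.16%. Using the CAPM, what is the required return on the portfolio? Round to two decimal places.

16.33%

β_Ashcombe = 0.04043 / 0.02766 = 1.4617
β_Corwin = 0.02254 / 0.02766 = 0.8149
β_Paxton = 0.03541 / 0.02766 = 1.2802
β_Maddox = 0.05022 / 0.02766 = 1.8156
β_Ivers = 0.04050 / 0.02766 = 1.4642
β_P = Σ w_i β_i = 0.20×1.4617 + 0.32×0.8149 + 0.14×1.2802 + 0.08×1.8156 + 0.26×1.4642 = 1.2583
MRP = 14.16% − 5.77% = 8.39%
E(R_P) = R_f + β_P × MRP = 5.77% + 1.2583 × 8.39% = 16.33%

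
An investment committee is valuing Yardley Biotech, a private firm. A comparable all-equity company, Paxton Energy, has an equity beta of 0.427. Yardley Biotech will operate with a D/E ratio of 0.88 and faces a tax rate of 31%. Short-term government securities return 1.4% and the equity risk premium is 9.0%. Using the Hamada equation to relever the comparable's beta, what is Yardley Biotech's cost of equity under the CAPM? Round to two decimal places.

7.58%

β_L = β_U × [1 + (1 − t)(D/E)] = 0.427 × [1 + (1 − 0.31) × 0.88]
    = 0.427 × [1 + 0.69 × 0.88] = 0.427 × 1.6072 = 0.6863
E(R) = R_f + β_L × MRP = 1.4% + 0.6863 × 9.0% = 7.58%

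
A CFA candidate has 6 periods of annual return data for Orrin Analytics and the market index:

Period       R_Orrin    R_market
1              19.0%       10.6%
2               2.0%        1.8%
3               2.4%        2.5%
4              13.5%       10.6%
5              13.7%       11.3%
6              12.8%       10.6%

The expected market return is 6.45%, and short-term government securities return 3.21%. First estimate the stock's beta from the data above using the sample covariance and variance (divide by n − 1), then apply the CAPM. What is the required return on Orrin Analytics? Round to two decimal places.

Mean R_i = (19.0 + 2.0 + 2.4 + 13.5 + 13.7 + 12.8) / 6 = 10.5667%
Mean R_m = (10.6 + 1.8 + 2.5 + 10.6 + 11.3 + 10.6) / 6 = 7.9000%
Σ(R_i − R̄_i)(R_m − R̄_m) = 143.7300  ⇒  Cov = 143.7300 / 5 = 28.7460
Σ(R_m − R̄_m)² = 99.8000  ⇒  Var(R_m) = 99.8000 / 5 = 19.9600
β = Cov / Var(R_m) = 28.7460 / 19.9600 = 1.4402
MRP = 6.45% − 3.21% = 3.24%
E(R) = R_f + β × MRP = 3.21% + 1.4402 × 3.24% = 7.88%

7.88%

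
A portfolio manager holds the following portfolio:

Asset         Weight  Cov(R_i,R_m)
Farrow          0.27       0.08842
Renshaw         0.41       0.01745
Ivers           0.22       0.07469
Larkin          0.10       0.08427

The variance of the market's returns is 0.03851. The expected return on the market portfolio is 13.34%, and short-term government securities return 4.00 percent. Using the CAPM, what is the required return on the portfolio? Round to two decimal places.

17.55%

β_Farrow = 0.08842 / 0.03851 = 2.2960
β_Renshaw = 0.01745 / 0.03851 = 0.4531
β_Ivers = 0.07469 / 0.03851 = 1.9395
β_Larkin = 0.08427 / 0.03851 = 2.1883
β_P = Σ w_i β_i = 0.27×2.2960 + 0.41×0.4531 + 0.22×1.9395 + 0.10×2.1883 = 1.4512
MRP = 13.34% − 4.00% = 9.34%
E(R_P) = R_f + β_P × MRP = 4.00% + 1.4512 × 9.34% = 17.55%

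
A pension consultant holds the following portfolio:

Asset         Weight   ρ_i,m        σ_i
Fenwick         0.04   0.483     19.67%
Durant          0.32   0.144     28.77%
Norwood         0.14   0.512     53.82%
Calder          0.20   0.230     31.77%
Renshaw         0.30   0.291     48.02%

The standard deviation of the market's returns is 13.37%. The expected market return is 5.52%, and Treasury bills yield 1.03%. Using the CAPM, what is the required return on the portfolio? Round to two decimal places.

β_Fenwick = 0.483 × 19.67% / 13.37% = 0.7106
β_Durant = 0.144 × 28.77% / 13.37% = 0.3099
β_Norwood = 0.512 × 53.82% / 13.37% = 2.0610
β_Calder = 0.230 × 31.77% / 13.37% = 0.5465
β_Renshaw = 0.291 × 48.02% / 13.37% = 1.0452
β_P = Σ w_i β_i = 0.04×0.7106 + 0.32×0.3099 + 0.14×2.0610 + 0.20×0.5465 + 0.30×1.0452 = 0.8390
MRP = 5.52% − 1.03% = 4.49%
E(R_P) = R_f + β_P × MRP = 1.03% + 0.8390 × 4.49% = 4.80%

4.80%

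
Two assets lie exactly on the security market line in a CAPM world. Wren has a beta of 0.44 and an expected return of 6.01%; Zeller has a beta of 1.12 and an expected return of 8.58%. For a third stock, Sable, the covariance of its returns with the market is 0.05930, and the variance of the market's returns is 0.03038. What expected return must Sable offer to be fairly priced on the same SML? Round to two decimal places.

11.72%

MRP = (8.58% − 6.01%) / (1.12 − 0.44) = 3.7794%
R_f = 6.01% − 0.44 × 3.7794% = 4.3471%
β_Sable = Cov / Var(R_m) = 0.05930 / 0.03038 = 1.9519
E(R_Sable) = R_f + β × MRP = 4.3471% + 1.9519 × 3.7794% = 11.72%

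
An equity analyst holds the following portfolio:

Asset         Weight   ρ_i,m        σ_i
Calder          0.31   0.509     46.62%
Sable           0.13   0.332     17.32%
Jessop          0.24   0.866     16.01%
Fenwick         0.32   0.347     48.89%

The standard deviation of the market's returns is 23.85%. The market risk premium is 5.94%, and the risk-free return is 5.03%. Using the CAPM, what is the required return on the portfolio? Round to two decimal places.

β_Calder = 0.509 × 46.62% / 23.85% = 0.9950
β_Sable = 0.332 × 17.32% / 23.85% = 0.2411
β_Jessop = 0.866 × 16.01% / 23.85% = 0.5813
β_Fenwick = 0.347 × 48.89% / 23.85% = 0.7113
β_P = Σ w_i β_i = 0.31×0.9950 + 0.13×0.2411 + 0.24×0.5813 + 0.32×0.7113 = 0.7069
E(R_P) = R_f + β_P × MRP = 5.03% + 0.7069 × 5.94% = 9.23%

9.23%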